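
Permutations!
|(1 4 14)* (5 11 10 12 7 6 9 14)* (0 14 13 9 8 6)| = |(0 14 1 4 5 11 10 12 7)(6 8)(9 13)| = 18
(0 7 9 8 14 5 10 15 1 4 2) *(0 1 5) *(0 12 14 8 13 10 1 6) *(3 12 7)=(0 3 12 14 7 9 13 10 15 5 1 4 2 6)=[3, 4, 6, 12, 2, 1, 0, 9, 8, 13, 15, 11, 14, 10, 7, 5]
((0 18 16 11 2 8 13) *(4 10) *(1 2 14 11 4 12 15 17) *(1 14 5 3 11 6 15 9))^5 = (0 12 13 10 8 4 2 16 1 18 9)(3 5 11)(6 15 17 14)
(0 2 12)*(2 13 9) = (0 13 9 2 12) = [13, 1, 12, 3, 4, 5, 6, 7, 8, 2, 10, 11, 0, 9]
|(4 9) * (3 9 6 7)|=|(3 9 4 6 7)|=5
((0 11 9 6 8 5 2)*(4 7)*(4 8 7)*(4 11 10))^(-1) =(0 2 5 8 7 6 9 11 4 10)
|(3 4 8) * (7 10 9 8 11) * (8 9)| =|(3 4 11 7 10 8)| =6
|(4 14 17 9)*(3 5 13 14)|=7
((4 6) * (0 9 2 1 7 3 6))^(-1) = (0 4 6 3 7 1 2 9)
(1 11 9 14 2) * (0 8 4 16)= (0 8 4 16)(1 11 9 14 2)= [8, 11, 1, 3, 16, 5, 6, 7, 4, 14, 10, 9, 12, 13, 2, 15, 0]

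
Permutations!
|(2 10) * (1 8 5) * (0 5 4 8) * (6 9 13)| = 6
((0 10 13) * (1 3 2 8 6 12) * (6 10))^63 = (13) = ((0 6 12 1 3 2 8 10 13))^63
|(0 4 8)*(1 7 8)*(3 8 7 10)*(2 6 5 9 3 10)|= 9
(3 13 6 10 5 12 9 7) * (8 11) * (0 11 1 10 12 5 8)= (0 11)(1 10 8)(3 13 6 12 9 7)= [11, 10, 2, 13, 4, 5, 12, 3, 1, 7, 8, 0, 9, 6]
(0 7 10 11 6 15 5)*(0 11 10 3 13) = (0 7 3 13)(5 11 6 15) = [7, 1, 2, 13, 4, 11, 15, 3, 8, 9, 10, 6, 12, 0, 14, 5]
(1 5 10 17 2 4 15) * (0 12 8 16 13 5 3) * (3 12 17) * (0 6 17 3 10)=(0 3 6 17 2 4 15 1 12 8 16 13 5)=[3, 12, 4, 6, 15, 0, 17, 7, 16, 9, 10, 11, 8, 5, 14, 1, 13, 2]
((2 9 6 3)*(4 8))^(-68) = ((2 9 6 3)(4 8))^(-68) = (9)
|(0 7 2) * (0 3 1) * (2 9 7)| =|(0 2 3 1)(7 9)| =4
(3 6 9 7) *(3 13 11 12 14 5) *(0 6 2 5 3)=(0 6 9 7 13 11 12 14 3 2 5)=[6, 1, 5, 2, 4, 0, 9, 13, 8, 7, 10, 12, 14, 11, 3]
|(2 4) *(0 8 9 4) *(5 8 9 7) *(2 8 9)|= |(0 2)(4 8 7 5 9)|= 10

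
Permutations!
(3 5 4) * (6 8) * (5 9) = (3 9 5 4)(6 8) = [0, 1, 2, 9, 3, 4, 8, 7, 6, 5]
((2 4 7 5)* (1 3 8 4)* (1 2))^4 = ((1 3 8 4 7 5))^4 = (1 7 8)(3 5 4)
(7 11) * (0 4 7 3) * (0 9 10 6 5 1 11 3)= [4, 11, 2, 9, 7, 1, 5, 3, 8, 10, 6, 0]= (0 4 7 3 9 10 6 5 1 11)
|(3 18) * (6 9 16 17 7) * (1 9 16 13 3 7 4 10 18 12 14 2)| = 7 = |(1 9 13 3 12 14 2)(4 10 18 7 6 16 17)|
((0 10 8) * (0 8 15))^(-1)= (0 15 10)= ((0 10 15))^(-1)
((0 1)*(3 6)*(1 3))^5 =(0 3 6 1)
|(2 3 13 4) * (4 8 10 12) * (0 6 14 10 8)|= 9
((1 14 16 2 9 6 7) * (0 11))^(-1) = (0 11)(1 7 6 9 2 16 14)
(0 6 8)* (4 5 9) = [6, 1, 2, 3, 5, 9, 8, 7, 0, 4] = (0 6 8)(4 5 9)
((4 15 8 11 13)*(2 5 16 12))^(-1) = (2 12 16 5)(4 13 11 8 15)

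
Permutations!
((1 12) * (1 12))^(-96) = ((12))^(-96) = (12)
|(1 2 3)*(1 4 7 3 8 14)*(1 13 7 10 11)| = 10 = |(1 2 8 14 13 7 3 4 10 11)|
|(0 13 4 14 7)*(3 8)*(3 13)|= 7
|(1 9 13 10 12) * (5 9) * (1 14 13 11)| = |(1 5 9 11)(10 12 14 13)| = 4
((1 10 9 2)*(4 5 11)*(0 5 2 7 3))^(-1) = (0 3 7 9 10 1 2 4 11 5) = ((0 5 11 4 2 1 10 9 7 3))^(-1)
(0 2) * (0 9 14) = (0 2 9 14) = [2, 1, 9, 3, 4, 5, 6, 7, 8, 14, 10, 11, 12, 13, 0]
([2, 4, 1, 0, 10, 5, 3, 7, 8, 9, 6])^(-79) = [6, 0, 3, 10, 2, 5, 4, 7, 8, 9, 1]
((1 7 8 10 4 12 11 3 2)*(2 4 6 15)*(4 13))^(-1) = (1 2 15 6 10 8 7)(3 11 12 4 13)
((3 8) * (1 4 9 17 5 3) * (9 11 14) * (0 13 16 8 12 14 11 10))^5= (0 4 8 13 10 1 16)(3 5 17 9 14 12)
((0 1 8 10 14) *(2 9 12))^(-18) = ((0 1 8 10 14)(2 9 12))^(-18) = (0 8 14 1 10)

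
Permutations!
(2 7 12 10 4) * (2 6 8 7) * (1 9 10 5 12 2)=[0, 9, 1, 3, 6, 12, 8, 2, 7, 10, 4, 11, 5]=(1 9 10 4 6 8 7 2)(5 12)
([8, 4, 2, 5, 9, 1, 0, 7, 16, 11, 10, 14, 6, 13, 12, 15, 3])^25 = (0 8 16 3 5 1 4 9 11 14 12 6)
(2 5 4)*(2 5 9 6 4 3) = (2 9 6 4 5 3) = [0, 1, 9, 2, 5, 3, 4, 7, 8, 6]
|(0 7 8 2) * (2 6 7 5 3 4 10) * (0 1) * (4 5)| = |(0 4 10 2 1)(3 5)(6 7 8)| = 30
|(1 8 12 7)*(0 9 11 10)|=|(0 9 11 10)(1 8 12 7)|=4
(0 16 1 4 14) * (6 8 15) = (0 16 1 4 14)(6 8 15) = [16, 4, 2, 3, 14, 5, 8, 7, 15, 9, 10, 11, 12, 13, 0, 6, 1]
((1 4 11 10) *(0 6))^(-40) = ((0 6)(1 4 11 10))^(-40) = (11)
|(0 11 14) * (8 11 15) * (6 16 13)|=15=|(0 15 8 11 14)(6 16 13)|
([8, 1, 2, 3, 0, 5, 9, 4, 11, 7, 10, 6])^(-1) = (0 4 7 9 6 11 8)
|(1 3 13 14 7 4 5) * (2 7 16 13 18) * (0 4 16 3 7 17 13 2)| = 12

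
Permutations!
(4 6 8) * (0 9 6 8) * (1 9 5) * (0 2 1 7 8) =(0 5 7 8 4)(1 9 6 2) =[5, 9, 1, 3, 0, 7, 2, 8, 4, 6]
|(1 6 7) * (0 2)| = |(0 2)(1 6 7)| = 6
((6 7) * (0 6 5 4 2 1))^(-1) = ((0 6 7 5 4 2 1))^(-1) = (0 1 2 4 5 7 6)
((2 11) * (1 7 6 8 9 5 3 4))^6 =((1 7 6 8 9 5 3 4)(2 11))^6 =(11)(1 3 9 6)(4 5 8 7)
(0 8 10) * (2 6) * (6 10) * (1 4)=(0 8 6 2 10)(1 4)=[8, 4, 10, 3, 1, 5, 2, 7, 6, 9, 0]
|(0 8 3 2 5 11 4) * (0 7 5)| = |(0 8 3 2)(4 7 5 11)| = 4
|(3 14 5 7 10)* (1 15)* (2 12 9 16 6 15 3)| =12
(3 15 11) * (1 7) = (1 7)(3 15 11) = [0, 7, 2, 15, 4, 5, 6, 1, 8, 9, 10, 3, 12, 13, 14, 11]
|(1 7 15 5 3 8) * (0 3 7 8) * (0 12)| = |(0 3 12)(1 8)(5 7 15)| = 6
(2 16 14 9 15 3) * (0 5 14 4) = (0 5 14 9 15 3 2 16 4) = [5, 1, 16, 2, 0, 14, 6, 7, 8, 15, 10, 11, 12, 13, 9, 3, 4]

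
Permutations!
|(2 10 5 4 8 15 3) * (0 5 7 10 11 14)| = 18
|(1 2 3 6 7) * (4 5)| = |(1 2 3 6 7)(4 5)| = 10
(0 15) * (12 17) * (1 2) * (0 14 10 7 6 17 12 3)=(0 15 14 10 7 6 17 3)(1 2)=[15, 2, 1, 0, 4, 5, 17, 6, 8, 9, 7, 11, 12, 13, 10, 14, 16, 3]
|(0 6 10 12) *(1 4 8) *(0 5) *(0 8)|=|(0 6 10 12 5 8 1 4)|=8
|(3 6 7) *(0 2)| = |(0 2)(3 6 7)| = 6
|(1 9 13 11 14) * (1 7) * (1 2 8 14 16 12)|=|(1 9 13 11 16 12)(2 8 14 7)|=12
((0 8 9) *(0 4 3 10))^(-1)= (0 10 3 4 9 8)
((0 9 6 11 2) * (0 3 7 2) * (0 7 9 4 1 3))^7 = (0 7 6 3 4 2 11 9 1)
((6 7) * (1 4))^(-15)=((1 4)(6 7))^(-15)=(1 4)(6 7)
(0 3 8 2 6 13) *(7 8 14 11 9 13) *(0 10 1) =(0 3 14 11 9 13 10 1)(2 6 7 8) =[3, 0, 6, 14, 4, 5, 7, 8, 2, 13, 1, 9, 12, 10, 11]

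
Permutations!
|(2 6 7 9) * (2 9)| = 3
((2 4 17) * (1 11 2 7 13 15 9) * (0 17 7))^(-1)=((0 17)(1 11 2 4 7 13 15 9))^(-1)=(0 17)(1 9 15 13 7 4 2 11)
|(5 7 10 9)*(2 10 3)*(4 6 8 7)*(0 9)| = 10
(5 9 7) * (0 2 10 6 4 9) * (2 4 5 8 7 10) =(0 4 9 10 6 5)(7 8) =[4, 1, 2, 3, 9, 0, 5, 8, 7, 10, 6]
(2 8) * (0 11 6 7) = [11, 1, 8, 3, 4, 5, 7, 0, 2, 9, 10, 6] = (0 11 6 7)(2 8)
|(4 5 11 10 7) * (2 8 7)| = 7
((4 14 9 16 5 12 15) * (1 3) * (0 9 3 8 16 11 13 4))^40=((0 9 11 13 4 14 3 1 8 16 5 12 15))^40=(0 9 11 13 4 14 3 1 8 16 5 12 15)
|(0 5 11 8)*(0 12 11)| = 6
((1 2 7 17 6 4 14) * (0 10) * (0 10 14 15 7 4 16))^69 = (0 16 6 17 7 15 4 2 1 14)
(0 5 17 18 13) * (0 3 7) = (0 5 17 18 13 3 7) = [5, 1, 2, 7, 4, 17, 6, 0, 8, 9, 10, 11, 12, 3, 14, 15, 16, 18, 13]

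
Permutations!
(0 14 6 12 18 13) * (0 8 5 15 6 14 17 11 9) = (0 17 11 9)(5 15 6 12 18 13 8) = [17, 1, 2, 3, 4, 15, 12, 7, 5, 0, 10, 9, 18, 8, 14, 6, 16, 11, 13]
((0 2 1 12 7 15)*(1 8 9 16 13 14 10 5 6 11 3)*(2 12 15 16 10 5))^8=((0 12 7 16 13 14 5 6 11 3 1 15)(2 8 9 10))^8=(0 11 13)(1 5 7)(3 14 12)(6 16 15)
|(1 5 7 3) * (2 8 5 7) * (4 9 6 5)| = 6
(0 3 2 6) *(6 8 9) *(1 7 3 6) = (0 6)(1 7 3 2 8 9) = [6, 7, 8, 2, 4, 5, 0, 3, 9, 1]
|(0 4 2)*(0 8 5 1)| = 6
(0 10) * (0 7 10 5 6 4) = (0 5 6 4)(7 10) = [5, 1, 2, 3, 0, 6, 4, 10, 8, 9, 7]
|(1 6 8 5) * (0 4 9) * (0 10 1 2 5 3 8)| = 6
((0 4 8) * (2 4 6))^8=((0 6 2 4 8))^8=(0 4 6 8 2)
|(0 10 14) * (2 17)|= |(0 10 14)(2 17)|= 6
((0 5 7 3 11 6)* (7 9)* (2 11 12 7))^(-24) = (12)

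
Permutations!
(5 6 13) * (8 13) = (5 6 8 13) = [0, 1, 2, 3, 4, 6, 8, 7, 13, 9, 10, 11, 12, 5]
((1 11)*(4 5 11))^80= (11)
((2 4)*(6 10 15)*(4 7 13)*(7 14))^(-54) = ((2 14 7 13 4)(6 10 15))^(-54) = (15)(2 14 7 13 4)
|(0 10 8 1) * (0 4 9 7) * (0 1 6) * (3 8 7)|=9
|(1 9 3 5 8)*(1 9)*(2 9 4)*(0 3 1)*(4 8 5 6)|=|(0 3 6 4 2 9 1)|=7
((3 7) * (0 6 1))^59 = ((0 6 1)(3 7))^59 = (0 1 6)(3 7)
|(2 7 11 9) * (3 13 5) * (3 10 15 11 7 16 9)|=|(2 16 9)(3 13 5 10 15 11)|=6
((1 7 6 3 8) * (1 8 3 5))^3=(8)(1 5 6 7)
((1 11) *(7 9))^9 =((1 11)(7 9))^9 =(1 11)(7 9)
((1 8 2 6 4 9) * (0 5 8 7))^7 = ((0 5 8 2 6 4 9 1 7))^7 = (0 1 4 2 5 7 9 6 8)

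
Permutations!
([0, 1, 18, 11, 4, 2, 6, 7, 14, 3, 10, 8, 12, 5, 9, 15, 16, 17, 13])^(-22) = (2 13)(3 14 11 9 8)(5 18)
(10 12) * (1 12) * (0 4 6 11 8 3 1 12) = (0 4 6 11 8 3 1)(10 12) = [4, 0, 2, 1, 6, 5, 11, 7, 3, 9, 12, 8, 10]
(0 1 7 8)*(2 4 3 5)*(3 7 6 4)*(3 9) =(0 1 6 4 7 8)(2 9 3 5) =[1, 6, 9, 5, 7, 2, 4, 8, 0, 3]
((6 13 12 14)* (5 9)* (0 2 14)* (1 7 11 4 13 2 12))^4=((0 12)(1 7 11 4 13)(2 14 6)(5 9))^4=(1 13 4 11 7)(2 14 6)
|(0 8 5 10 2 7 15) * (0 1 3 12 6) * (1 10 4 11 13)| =20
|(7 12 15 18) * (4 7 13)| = |(4 7 12 15 18 13)| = 6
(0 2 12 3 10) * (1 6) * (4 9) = (0 2 12 3 10)(1 6)(4 9) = [2, 6, 12, 10, 9, 5, 1, 7, 8, 4, 0, 11, 3]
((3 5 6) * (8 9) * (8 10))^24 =(10)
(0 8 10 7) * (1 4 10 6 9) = (0 8 6 9 1 4 10 7) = [8, 4, 2, 3, 10, 5, 9, 0, 6, 1, 7]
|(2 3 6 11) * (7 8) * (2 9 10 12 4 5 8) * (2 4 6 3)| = 20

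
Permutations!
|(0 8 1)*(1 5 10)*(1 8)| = 6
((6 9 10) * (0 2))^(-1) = ((0 2)(6 9 10))^(-1) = (0 2)(6 10 9)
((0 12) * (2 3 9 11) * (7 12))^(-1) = (0 12 7)(2 11 9 3)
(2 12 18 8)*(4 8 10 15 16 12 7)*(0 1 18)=[1, 18, 7, 3, 8, 5, 6, 4, 2, 9, 15, 11, 0, 13, 14, 16, 12, 17, 10]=(0 1 18 10 15 16 12)(2 7 4 8)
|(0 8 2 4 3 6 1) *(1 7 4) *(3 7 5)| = 12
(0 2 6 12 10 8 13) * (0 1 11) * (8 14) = (0 2 6 12 10 14 8 13 1 11) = [2, 11, 6, 3, 4, 5, 12, 7, 13, 9, 14, 0, 10, 1, 8]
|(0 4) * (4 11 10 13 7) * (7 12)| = |(0 11 10 13 12 7 4)| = 7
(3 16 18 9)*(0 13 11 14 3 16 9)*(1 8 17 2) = (0 13 11 14 3 9 16 18)(1 8 17 2) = [13, 8, 1, 9, 4, 5, 6, 7, 17, 16, 10, 14, 12, 11, 3, 15, 18, 2, 0]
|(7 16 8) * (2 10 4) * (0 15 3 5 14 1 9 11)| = 24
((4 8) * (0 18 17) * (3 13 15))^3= ((0 18 17)(3 13 15)(4 8))^3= (18)(4 8)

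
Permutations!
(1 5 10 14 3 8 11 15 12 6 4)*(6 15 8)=(1 5 10 14 3 6 4)(8 11)(12 15)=[0, 5, 2, 6, 1, 10, 4, 7, 11, 9, 14, 8, 15, 13, 3, 12]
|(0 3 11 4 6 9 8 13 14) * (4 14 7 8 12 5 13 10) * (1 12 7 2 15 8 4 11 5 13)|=|(0 3 5 1 12 13 2 15 8 10 11 14)(4 6 9 7)|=12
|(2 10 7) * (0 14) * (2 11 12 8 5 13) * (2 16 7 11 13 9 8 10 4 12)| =30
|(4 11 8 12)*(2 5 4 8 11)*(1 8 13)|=|(1 8 12 13)(2 5 4)|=12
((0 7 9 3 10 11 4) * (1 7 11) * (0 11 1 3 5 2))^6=((0 1 7 9 5 2)(3 10)(4 11))^6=(11)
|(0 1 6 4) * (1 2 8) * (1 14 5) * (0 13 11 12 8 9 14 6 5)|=|(0 2 9 14)(1 5)(4 13 11 12 8 6)|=12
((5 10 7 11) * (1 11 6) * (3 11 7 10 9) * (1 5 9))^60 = ((1 7 6 5)(3 11 9))^60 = (11)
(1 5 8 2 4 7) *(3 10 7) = (1 5 8 2 4 3 10 7) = [0, 5, 4, 10, 3, 8, 6, 1, 2, 9, 7]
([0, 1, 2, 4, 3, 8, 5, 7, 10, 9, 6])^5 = (3 4)(5 8 10 6)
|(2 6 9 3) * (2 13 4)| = |(2 6 9 3 13 4)| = 6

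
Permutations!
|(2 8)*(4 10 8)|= |(2 4 10 8)|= 4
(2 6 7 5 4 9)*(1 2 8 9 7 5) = [0, 2, 6, 3, 7, 4, 5, 1, 9, 8] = (1 2 6 5 4 7)(8 9)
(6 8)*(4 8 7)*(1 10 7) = (1 10 7 4 8 6) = [0, 10, 2, 3, 8, 5, 1, 4, 6, 9, 7]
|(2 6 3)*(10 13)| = 6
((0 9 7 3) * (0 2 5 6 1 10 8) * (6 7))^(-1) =(0 8 10 1 6 9)(2 3 7 5)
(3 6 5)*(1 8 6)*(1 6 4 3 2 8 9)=(1 9)(2 8 4 3 6 5)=[0, 9, 8, 6, 3, 2, 5, 7, 4, 1]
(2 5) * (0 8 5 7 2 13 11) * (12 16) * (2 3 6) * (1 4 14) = (0 8 5 13 11)(1 4 14)(2 7 3 6)(12 16) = [8, 4, 7, 6, 14, 13, 2, 3, 5, 9, 10, 0, 16, 11, 1, 15, 12]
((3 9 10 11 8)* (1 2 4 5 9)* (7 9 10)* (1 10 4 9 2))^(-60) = (11)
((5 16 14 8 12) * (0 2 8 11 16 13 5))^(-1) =((0 2 8 12)(5 13)(11 16 14))^(-1) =(0 12 8 2)(5 13)(11 14 16)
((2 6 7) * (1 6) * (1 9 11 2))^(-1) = (1 7 6)(2 11 9)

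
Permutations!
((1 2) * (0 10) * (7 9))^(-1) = (0 10)(1 2)(7 9)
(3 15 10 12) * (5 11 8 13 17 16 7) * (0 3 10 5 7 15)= (0 3)(5 11 8 13 17 16 15)(10 12)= [3, 1, 2, 0, 4, 11, 6, 7, 13, 9, 12, 8, 10, 17, 14, 5, 15, 16]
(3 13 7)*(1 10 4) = [0, 10, 2, 13, 1, 5, 6, 3, 8, 9, 4, 11, 12, 7] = (1 10 4)(3 13 7)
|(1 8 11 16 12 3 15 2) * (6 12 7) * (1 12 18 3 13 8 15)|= 12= |(1 15 2 12 13 8 11 16 7 6 18 3)|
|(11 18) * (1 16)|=|(1 16)(11 18)|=2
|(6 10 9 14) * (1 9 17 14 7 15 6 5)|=|(1 9 7 15 6 10 17 14 5)|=9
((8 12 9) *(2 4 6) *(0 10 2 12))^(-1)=((0 10 2 4 6 12 9 8))^(-1)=(0 8 9 12 6 4 2 10)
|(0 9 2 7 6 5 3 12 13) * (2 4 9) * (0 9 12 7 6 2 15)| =|(0 15)(2 6 5 3 7)(4 12 13 9)| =20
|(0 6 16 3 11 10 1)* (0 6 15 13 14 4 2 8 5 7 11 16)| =|(0 15 13 14 4 2 8 5 7 11 10 1 6)(3 16)| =26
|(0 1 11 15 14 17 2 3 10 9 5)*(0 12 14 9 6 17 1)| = |(1 11 15 9 5 12 14)(2 3 10 6 17)| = 35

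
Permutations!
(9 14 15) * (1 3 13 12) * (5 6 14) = [0, 3, 2, 13, 4, 6, 14, 7, 8, 5, 10, 11, 1, 12, 15, 9] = (1 3 13 12)(5 6 14 15 9)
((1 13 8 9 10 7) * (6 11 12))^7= (1 13 8 9 10 7)(6 11 12)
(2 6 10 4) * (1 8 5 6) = (1 8 5 6 10 4 2) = [0, 8, 1, 3, 2, 6, 10, 7, 5, 9, 4]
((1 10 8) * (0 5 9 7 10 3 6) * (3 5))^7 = (0 3 6)(1 5 9 7 10 8)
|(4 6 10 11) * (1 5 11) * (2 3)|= 6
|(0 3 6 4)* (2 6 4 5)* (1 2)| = 12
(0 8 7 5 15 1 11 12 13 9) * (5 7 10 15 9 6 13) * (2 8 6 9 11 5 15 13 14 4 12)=(0 6 14 4 12 15 1 5 11 2 8 10 13 9)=[6, 5, 8, 3, 12, 11, 14, 7, 10, 0, 13, 2, 15, 9, 4, 1]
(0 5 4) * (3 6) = (0 5 4)(3 6) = [5, 1, 2, 6, 0, 4, 3]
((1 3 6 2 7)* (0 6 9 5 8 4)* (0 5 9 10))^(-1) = (0 10 3 1 7 2 6)(4 8 5)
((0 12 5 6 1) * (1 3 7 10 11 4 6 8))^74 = (0 1 8 5 12)(3 10 4)(6 7 11) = ((0 12 5 8 1)(3 7 10 11 4 6))^74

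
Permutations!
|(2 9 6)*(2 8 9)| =|(6 8 9)| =3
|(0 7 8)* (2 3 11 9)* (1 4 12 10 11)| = 24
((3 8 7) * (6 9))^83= (3 7 8)(6 9)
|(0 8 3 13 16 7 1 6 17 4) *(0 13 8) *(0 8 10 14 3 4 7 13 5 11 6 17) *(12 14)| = 12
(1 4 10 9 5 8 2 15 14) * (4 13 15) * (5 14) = [0, 13, 4, 3, 10, 8, 6, 7, 2, 14, 9, 11, 12, 15, 1, 5] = (1 13 15 5 8 2 4 10 9 14)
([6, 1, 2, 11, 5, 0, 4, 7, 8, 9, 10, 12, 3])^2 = [4, 1, 2, 12, 0, 6, 5, 7, 8, 9, 10, 3, 11]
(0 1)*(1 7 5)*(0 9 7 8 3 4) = [8, 9, 2, 4, 0, 1, 6, 5, 3, 7] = (0 8 3 4)(1 9 7 5)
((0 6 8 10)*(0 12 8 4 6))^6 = (12)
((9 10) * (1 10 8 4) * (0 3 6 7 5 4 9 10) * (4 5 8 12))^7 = (0 4 9 7 3 1 12 8 6) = ((0 3 6 7 8 9 12 4 1))^7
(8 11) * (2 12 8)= [0, 1, 12, 3, 4, 5, 6, 7, 11, 9, 10, 2, 8]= (2 12 8 11)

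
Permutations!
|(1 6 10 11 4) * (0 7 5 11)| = |(0 7 5 11 4 1 6 10)| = 8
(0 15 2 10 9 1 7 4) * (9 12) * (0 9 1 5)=(0 15 2 10 12 1 7 4 9 5)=[15, 7, 10, 3, 9, 0, 6, 4, 8, 5, 12, 11, 1, 13, 14, 2]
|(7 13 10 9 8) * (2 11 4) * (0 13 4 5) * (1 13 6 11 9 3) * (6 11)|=|(0 11 5)(1 13 10 3)(2 9 8 7 4)|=60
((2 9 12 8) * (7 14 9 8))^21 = ((2 8)(7 14 9 12))^21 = (2 8)(7 14 9 12)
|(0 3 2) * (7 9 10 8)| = 12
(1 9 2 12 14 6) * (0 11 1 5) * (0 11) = [0, 9, 12, 3, 4, 11, 5, 7, 8, 2, 10, 1, 14, 13, 6] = (1 9 2 12 14 6 5 11)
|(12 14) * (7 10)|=2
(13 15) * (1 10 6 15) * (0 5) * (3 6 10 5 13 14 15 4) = (0 13 1 5)(3 6 4)(14 15) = [13, 5, 2, 6, 3, 0, 4, 7, 8, 9, 10, 11, 12, 1, 15, 14]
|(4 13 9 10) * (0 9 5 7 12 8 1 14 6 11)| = |(0 9 10 4 13 5 7 12 8 1 14 6 11)| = 13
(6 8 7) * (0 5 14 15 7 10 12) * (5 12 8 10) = [12, 1, 2, 3, 4, 14, 10, 6, 5, 9, 8, 11, 0, 13, 15, 7] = (0 12)(5 14 15 7 6 10 8)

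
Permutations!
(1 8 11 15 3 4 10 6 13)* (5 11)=[0, 8, 2, 4, 10, 11, 13, 7, 5, 9, 6, 15, 12, 1, 14, 3]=(1 8 5 11 15 3 4 10 6 13)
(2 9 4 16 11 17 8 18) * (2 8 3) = (2 9 4 16 11 17 3)(8 18) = [0, 1, 9, 2, 16, 5, 6, 7, 18, 4, 10, 17, 12, 13, 14, 15, 11, 3, 8]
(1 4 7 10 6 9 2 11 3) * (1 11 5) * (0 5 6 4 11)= (0 5 1 11 3)(2 6 9)(4 7 10)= [5, 11, 6, 0, 7, 1, 9, 10, 8, 2, 4, 3]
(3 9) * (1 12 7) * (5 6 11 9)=(1 12 7)(3 5 6 11 9)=[0, 12, 2, 5, 4, 6, 11, 1, 8, 3, 10, 9, 7]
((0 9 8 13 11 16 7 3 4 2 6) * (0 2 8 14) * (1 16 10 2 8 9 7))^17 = ((0 7 3 4 9 14)(1 16)(2 6 8 13 11 10))^17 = (0 14 9 4 3 7)(1 16)(2 10 11 13 8 6)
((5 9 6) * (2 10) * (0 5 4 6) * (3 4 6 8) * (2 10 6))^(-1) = ((10)(0 5 9)(2 6)(3 4 8))^(-1) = (10)(0 9 5)(2 6)(3 8 4)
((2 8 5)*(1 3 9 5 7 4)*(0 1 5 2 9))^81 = (2 4)(5 8)(7 9)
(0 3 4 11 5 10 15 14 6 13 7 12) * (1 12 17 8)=[3, 12, 2, 4, 11, 10, 13, 17, 1, 9, 15, 5, 0, 7, 6, 14, 16, 8]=(0 3 4 11 5 10 15 14 6 13 7 17 8 1 12)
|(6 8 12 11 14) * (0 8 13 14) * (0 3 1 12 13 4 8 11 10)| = 30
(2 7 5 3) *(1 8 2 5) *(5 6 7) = [0, 8, 5, 6, 4, 3, 7, 1, 2] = (1 8 2 5 3 6 7)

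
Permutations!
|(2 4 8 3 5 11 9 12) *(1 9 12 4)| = 9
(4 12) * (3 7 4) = (3 7 4 12) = [0, 1, 2, 7, 12, 5, 6, 4, 8, 9, 10, 11, 3]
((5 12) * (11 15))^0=((5 12)(11 15))^0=(15)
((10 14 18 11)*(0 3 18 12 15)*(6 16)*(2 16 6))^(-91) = (0 14 18 15 10 3 12 11)(2 16)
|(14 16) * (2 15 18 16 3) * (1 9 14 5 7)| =10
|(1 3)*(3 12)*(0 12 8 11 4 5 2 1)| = 6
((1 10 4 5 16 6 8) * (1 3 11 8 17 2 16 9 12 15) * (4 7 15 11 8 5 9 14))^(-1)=(1 15 7 10)(2 17 6 16)(3 8)(4 14 5 11 12 9)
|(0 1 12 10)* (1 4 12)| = |(0 4 12 10)| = 4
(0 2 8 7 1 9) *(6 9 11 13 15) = (0 2 8 7 1 11 13 15 6 9) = [2, 11, 8, 3, 4, 5, 9, 1, 7, 0, 10, 13, 12, 15, 14, 6]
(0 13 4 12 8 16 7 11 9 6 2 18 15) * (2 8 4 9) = (0 13 9 6 8 16 7 11 2 18 15)(4 12) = [13, 1, 18, 3, 12, 5, 8, 11, 16, 6, 10, 2, 4, 9, 14, 0, 7, 17, 15]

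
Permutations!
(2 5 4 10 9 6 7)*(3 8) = (2 5 4 10 9 6 7)(3 8) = [0, 1, 5, 8, 10, 4, 7, 2, 3, 6, 9]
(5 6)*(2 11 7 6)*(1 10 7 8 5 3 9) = (1 10 7 6 3 9)(2 11 8 5) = [0, 10, 11, 9, 4, 2, 3, 6, 5, 1, 7, 8]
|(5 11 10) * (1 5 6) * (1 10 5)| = |(5 11)(6 10)| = 2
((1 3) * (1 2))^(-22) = ((1 3 2))^(-22) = (1 2 3)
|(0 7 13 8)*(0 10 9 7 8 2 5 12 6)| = |(0 8 10 9 7 13 2 5 12 6)| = 10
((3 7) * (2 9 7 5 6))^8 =(2 7 5)(3 6 9)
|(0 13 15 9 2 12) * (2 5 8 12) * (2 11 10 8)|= |(0 13 15 9 5 2 11 10 8 12)|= 10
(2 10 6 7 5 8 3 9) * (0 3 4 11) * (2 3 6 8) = (0 6 7 5 2 10 8 4 11)(3 9) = [6, 1, 10, 9, 11, 2, 7, 5, 4, 3, 8, 0]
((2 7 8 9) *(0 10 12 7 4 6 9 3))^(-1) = (0 3 8 7 12 10)(2 9 6 4)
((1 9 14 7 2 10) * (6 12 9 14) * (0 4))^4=(1 10 2 7 14)(6 12 9)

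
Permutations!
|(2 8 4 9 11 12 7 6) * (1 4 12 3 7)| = 10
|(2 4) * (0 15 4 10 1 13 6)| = 8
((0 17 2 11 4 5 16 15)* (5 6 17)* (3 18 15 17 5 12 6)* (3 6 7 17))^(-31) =(0 5 17 18 4 12 16 2 15 6 7 3 11)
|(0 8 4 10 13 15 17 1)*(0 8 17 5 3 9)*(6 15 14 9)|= 36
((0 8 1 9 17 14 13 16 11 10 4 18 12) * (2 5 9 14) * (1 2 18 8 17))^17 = ((0 17 18 12)(1 14 13 16 11 10 4 8 2 5 9))^17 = (0 17 18 12)(1 4 14 8 13 2 16 5 11 9 10)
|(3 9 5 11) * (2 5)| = 5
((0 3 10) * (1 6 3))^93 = (0 3 1 10 6)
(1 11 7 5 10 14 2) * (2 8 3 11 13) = (1 13 2)(3 11 7 5 10 14 8) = [0, 13, 1, 11, 4, 10, 6, 5, 3, 9, 14, 7, 12, 2, 8]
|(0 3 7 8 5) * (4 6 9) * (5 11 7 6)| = 6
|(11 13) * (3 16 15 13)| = 5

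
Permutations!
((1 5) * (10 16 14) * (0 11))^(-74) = (10 16 14)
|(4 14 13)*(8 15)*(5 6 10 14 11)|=14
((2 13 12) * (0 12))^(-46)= ((0 12 2 13))^(-46)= (0 2)(12 13)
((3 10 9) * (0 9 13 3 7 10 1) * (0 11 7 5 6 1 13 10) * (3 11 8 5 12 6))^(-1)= (0 7 11 13 3 5 8 1 6 12 9)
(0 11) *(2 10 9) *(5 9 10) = (0 11)(2 5 9) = [11, 1, 5, 3, 4, 9, 6, 7, 8, 2, 10, 0]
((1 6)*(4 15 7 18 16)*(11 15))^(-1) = (1 6)(4 16 18 7 15 11)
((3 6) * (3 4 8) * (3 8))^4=(8)(3 6 4)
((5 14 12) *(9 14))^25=(5 9 14 12)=((5 9 14 12))^25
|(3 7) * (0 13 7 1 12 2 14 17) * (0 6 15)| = 11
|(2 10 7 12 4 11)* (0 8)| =6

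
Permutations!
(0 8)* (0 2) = (0 8 2) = [8, 1, 0, 3, 4, 5, 6, 7, 2]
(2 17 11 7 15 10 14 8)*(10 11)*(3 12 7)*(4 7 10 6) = (2 17 6 4 7 15 11 3 12 10 14 8) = [0, 1, 17, 12, 7, 5, 4, 15, 2, 9, 14, 3, 10, 13, 8, 11, 16, 6]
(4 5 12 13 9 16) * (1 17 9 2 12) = [0, 17, 12, 3, 5, 1, 6, 7, 8, 16, 10, 11, 13, 2, 14, 15, 4, 9] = (1 17 9 16 4 5)(2 12 13)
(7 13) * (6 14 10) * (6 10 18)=(6 14 18)(7 13)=[0, 1, 2, 3, 4, 5, 14, 13, 8, 9, 10, 11, 12, 7, 18, 15, 16, 17, 6]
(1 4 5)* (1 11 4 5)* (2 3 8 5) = (1 2 3 8 5 11 4) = [0, 2, 3, 8, 1, 11, 6, 7, 5, 9, 10, 4]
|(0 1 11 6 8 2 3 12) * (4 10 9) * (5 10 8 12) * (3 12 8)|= 35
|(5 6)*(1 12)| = 2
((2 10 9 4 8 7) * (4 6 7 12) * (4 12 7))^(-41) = (12)(2 10 9 6 4 8 7)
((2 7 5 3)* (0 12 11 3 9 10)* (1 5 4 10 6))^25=(0 12 11 3 2 7 4 10)(1 5 9 6)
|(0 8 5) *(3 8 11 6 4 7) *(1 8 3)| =8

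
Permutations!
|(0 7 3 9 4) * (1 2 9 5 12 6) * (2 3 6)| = |(0 7 6 1 3 5 12 2 9 4)| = 10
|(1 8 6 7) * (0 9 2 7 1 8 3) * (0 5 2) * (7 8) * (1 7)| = 14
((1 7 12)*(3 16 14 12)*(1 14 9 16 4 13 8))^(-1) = (1 8 13 4 3 7)(9 16)(12 14)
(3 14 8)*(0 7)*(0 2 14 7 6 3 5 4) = (0 6 3 7 2 14 8 5 4) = [6, 1, 14, 7, 0, 4, 3, 2, 5, 9, 10, 11, 12, 13, 8]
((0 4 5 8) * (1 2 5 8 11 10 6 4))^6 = (0 6 5)(1 4 11)(2 8 10)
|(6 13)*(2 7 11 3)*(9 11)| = |(2 7 9 11 3)(6 13)| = 10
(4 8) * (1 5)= (1 5)(4 8)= [0, 5, 2, 3, 8, 1, 6, 7, 4]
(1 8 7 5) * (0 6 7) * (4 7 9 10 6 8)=(0 8)(1 4 7 5)(6 9 10)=[8, 4, 2, 3, 7, 1, 9, 5, 0, 10, 6]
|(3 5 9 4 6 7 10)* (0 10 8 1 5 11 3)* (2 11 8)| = 10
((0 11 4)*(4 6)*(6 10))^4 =((0 11 10 6 4))^4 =(0 4 6 10 11)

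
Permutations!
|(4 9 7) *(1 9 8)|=5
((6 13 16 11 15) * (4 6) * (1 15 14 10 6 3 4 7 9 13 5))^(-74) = (1 9 11 6 15 13 14 5 7 16 10)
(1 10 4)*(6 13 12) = (1 10 4)(6 13 12) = [0, 10, 2, 3, 1, 5, 13, 7, 8, 9, 4, 11, 6, 12]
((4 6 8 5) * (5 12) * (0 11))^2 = ((0 11)(4 6 8 12 5))^2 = (4 8 5 6 12)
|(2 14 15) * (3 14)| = 4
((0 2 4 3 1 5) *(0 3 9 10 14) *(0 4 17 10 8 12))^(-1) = ((0 2 17 10 14 4 9 8 12)(1 5 3))^(-1) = (0 12 8 9 4 14 10 17 2)(1 3 5)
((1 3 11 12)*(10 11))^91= ((1 3 10 11 12))^91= (1 3 10 11 12)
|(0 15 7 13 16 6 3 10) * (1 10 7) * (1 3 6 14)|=9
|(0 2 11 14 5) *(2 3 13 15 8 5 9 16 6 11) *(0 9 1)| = 12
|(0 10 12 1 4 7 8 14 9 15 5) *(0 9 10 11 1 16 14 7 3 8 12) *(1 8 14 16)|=|(16)(0 11 8 7 12 1 4 3 14 10)(5 9 15)|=30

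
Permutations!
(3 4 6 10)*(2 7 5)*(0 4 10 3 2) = [4, 1, 7, 10, 6, 0, 3, 5, 8, 9, 2] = (0 4 6 3 10 2 7 5)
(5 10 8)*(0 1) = (0 1)(5 10 8) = [1, 0, 2, 3, 4, 10, 6, 7, 5, 9, 8]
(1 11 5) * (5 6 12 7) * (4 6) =[0, 11, 2, 3, 6, 1, 12, 5, 8, 9, 10, 4, 7] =(1 11 4 6 12 7 5)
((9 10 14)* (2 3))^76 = ((2 3)(9 10 14))^76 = (9 10 14)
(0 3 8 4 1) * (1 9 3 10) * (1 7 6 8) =(0 10 7 6 8 4 9 3 1) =[10, 0, 2, 1, 9, 5, 8, 6, 4, 3, 7]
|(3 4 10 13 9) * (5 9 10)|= 4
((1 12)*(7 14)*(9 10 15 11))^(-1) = ((1 12)(7 14)(9 10 15 11))^(-1) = (1 12)(7 14)(9 11 15 10)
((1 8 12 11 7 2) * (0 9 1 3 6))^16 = (0 7 1 3 12)(2 8 6 11 9)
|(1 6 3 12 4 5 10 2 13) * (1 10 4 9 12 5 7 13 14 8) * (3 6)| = 10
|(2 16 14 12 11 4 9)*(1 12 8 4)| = 6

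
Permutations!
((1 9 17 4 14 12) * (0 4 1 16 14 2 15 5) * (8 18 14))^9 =((0 4 2 15 5)(1 9 17)(8 18 14 12 16))^9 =(0 5 15 2 4)(8 16 12 14 18)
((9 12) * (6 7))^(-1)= ((6 7)(9 12))^(-1)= (6 7)(9 12)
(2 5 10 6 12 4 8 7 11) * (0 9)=(0 9)(2 5 10 6 12 4 8 7 11)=[9, 1, 5, 3, 8, 10, 12, 11, 7, 0, 6, 2, 4]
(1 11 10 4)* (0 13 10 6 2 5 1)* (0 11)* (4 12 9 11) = (0 13 10 12 9 11 6 2 5 1) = [13, 0, 5, 3, 4, 1, 2, 7, 8, 11, 12, 6, 9, 10]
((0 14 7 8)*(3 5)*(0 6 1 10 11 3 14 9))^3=(0 9)(1 3 7)(5 8 10)(6 11 14)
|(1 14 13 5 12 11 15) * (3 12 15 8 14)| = |(1 3 12 11 8 14 13 5 15)| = 9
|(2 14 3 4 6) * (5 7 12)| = |(2 14 3 4 6)(5 7 12)| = 15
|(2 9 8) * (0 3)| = |(0 3)(2 9 8)| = 6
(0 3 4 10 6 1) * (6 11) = (0 3 4 10 11 6 1) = [3, 0, 2, 4, 10, 5, 1, 7, 8, 9, 11, 6]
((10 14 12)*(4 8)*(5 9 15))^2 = (5 15 9)(10 12 14)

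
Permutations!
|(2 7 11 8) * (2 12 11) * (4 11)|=4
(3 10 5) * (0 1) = (0 1)(3 10 5) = [1, 0, 2, 10, 4, 3, 6, 7, 8, 9, 5]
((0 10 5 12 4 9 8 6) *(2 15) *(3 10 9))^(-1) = (0 6 8 9)(2 15)(3 4 12 5 10)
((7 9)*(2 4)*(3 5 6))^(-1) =(2 4)(3 6 5)(7 9)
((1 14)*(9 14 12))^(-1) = (1 14 9 12) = ((1 12 9 14))^(-1)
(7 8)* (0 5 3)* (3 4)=[5, 1, 2, 0, 3, 4, 6, 8, 7]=(0 5 4 3)(7 8)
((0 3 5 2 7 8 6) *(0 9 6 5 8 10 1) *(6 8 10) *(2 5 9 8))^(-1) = (0 1 10 3)(2 9 8 6 7)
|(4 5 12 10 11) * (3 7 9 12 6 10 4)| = |(3 7 9 12 4 5 6 10 11)| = 9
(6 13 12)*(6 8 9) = (6 13 12 8 9) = [0, 1, 2, 3, 4, 5, 13, 7, 9, 6, 10, 11, 8, 12]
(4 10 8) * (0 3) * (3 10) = (0 10 8 4 3) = [10, 1, 2, 0, 3, 5, 6, 7, 4, 9, 8]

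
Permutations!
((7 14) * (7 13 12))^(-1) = (7 12 13 14)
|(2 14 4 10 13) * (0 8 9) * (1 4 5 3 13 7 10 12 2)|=|(0 8 9)(1 4 12 2 14 5 3 13)(7 10)|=24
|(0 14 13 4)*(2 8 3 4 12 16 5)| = |(0 14 13 12 16 5 2 8 3 4)| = 10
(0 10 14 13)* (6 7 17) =(0 10 14 13)(6 7 17) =[10, 1, 2, 3, 4, 5, 7, 17, 8, 9, 14, 11, 12, 0, 13, 15, 16, 6]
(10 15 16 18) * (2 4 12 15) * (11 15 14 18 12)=[0, 1, 4, 3, 11, 5, 6, 7, 8, 9, 2, 15, 14, 13, 18, 16, 12, 17, 10]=(2 4 11 15 16 12 14 18 10)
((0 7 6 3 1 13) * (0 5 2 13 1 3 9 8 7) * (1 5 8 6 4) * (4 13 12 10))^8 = (1 2 10)(4 5 12)(7 8 13)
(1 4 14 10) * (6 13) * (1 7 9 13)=(1 4 14 10 7 9 13 6)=[0, 4, 2, 3, 14, 5, 1, 9, 8, 13, 7, 11, 12, 6, 10]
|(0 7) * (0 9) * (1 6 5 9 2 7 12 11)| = 14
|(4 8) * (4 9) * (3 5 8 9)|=6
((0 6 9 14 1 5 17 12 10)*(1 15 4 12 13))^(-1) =((0 6 9 14 15 4 12 10)(1 5 17 13))^(-1) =(0 10 12 4 15 14 9 6)(1 13 17 5)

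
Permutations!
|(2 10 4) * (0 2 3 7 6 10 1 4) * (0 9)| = |(0 2 1 4 3 7 6 10 9)| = 9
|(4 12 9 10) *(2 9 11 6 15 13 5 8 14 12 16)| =|(2 9 10 4 16)(5 8 14 12 11 6 15 13)| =40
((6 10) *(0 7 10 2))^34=((0 7 10 6 2))^34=(0 2 6 10 7)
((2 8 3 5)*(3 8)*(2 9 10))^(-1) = ((2 3 5 9 10))^(-1) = (2 10 9 5 3)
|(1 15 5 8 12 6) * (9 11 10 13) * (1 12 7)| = 20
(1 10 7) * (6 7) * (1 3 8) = [0, 10, 2, 8, 4, 5, 7, 3, 1, 9, 6] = (1 10 6 7 3 8)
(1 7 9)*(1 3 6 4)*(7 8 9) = (1 8 9 3 6 4) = [0, 8, 2, 6, 1, 5, 4, 7, 9, 3]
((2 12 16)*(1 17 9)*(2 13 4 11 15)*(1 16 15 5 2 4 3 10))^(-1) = (1 10 3 13 16 9 17)(2 5 11 4 15 12)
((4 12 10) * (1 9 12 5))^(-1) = (1 5 4 10 12 9)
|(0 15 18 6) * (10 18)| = |(0 15 10 18 6)| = 5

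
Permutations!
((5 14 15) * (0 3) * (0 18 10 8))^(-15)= (18)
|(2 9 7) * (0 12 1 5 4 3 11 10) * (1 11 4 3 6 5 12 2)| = |(0 2 9 7 1 12 11 10)(3 4 6 5)| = 8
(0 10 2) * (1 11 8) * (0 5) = (0 10 2 5)(1 11 8) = [10, 11, 5, 3, 4, 0, 6, 7, 1, 9, 2, 8]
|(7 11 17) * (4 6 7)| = |(4 6 7 11 17)| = 5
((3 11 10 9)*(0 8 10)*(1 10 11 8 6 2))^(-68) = (0 10 11 1 8 2 3 6 9)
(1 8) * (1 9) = (1 8 9) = [0, 8, 2, 3, 4, 5, 6, 7, 9, 1]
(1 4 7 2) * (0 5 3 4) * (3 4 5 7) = [7, 0, 1, 5, 3, 4, 6, 2] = (0 7 2 1)(3 5 4)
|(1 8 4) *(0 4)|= 4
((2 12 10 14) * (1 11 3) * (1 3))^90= (2 10)(12 14)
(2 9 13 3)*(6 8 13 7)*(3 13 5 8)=(13)(2 9 7 6 3)(5 8)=[0, 1, 9, 2, 4, 8, 3, 6, 5, 7, 10, 11, 12, 13]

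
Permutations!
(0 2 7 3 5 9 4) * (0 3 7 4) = (0 2 4 3 5 9) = [2, 1, 4, 5, 3, 9, 6, 7, 8, 0]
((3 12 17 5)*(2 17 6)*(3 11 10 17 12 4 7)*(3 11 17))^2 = ((2 12 6)(3 4 7 11 10)(5 17))^2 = (17)(2 6 12)(3 7 10 4 11)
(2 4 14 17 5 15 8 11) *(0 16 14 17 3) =(0 16 14 3)(2 4 17 5 15 8 11) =[16, 1, 4, 0, 17, 15, 6, 7, 11, 9, 10, 2, 12, 13, 3, 8, 14, 5]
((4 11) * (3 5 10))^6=(11)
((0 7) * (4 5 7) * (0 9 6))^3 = (0 7)(4 9)(5 6)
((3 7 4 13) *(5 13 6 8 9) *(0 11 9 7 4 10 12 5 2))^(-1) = (0 2 9 11)(3 13 5 12 10 7 8 6 4)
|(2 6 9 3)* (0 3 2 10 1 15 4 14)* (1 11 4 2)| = 30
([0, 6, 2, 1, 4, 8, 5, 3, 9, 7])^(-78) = (1 3 7 9 8 5 6)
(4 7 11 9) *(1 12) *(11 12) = (1 11 9 4 7 12) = [0, 11, 2, 3, 7, 5, 6, 12, 8, 4, 10, 9, 1]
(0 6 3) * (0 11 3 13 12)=[6, 1, 2, 11, 4, 5, 13, 7, 8, 9, 10, 3, 0, 12]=(0 6 13 12)(3 11)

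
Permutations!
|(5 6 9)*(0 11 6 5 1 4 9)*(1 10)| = |(0 11 6)(1 4 9 10)| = 12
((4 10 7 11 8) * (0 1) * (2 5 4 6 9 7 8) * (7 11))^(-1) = (0 1)(2 11 9 6 8 10 4 5)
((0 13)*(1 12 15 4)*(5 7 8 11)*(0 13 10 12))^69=(0 15)(1 12)(4 10)(5 7 8 11)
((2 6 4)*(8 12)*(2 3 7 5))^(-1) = ((2 6 4 3 7 5)(8 12))^(-1) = (2 5 7 3 4 6)(8 12)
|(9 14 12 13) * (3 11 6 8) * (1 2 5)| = 12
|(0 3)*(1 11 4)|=6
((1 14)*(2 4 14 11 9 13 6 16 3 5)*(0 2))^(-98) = (0 3 6 9 1 4)(2 5 16 13 11 14) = ((0 2 4 14 1 11 9 13 6 16 3 5))^(-98)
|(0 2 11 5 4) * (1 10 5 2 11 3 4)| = 15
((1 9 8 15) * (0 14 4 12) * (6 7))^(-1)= ((0 14 4 12)(1 9 8 15)(6 7))^(-1)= (0 12 4 14)(1 15 8 9)(6 7)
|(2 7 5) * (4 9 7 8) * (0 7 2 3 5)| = 4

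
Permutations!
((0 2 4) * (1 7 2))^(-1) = ((0 1 7 2 4))^(-1) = (0 4 2 7 1)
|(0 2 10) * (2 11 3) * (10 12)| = |(0 11 3 2 12 10)| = 6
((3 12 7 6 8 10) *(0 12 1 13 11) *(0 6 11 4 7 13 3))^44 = ((0 12 13 4 7 11 6 8 10)(1 3))^44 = (0 10 8 6 11 7 4 13 12)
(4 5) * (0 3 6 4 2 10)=(0 3 6 4 5 2 10)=[3, 1, 10, 6, 5, 2, 4, 7, 8, 9, 0]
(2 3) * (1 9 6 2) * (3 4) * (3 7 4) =(1 9 6 2 3)(4 7) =[0, 9, 3, 1, 7, 5, 2, 4, 8, 6]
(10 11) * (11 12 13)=[0, 1, 2, 3, 4, 5, 6, 7, 8, 9, 12, 10, 13, 11]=(10 12 13 11)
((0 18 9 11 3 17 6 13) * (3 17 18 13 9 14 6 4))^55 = (0 13)(3 4 17 11 9 6 14 18)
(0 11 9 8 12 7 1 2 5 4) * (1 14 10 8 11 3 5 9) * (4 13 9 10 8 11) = [3, 2, 10, 5, 0, 13, 6, 14, 12, 4, 11, 1, 7, 9, 8] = (0 3 5 13 9 4)(1 2 10 11)(7 14 8 12)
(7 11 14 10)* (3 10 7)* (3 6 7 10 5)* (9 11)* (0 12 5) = (0 12 5 3)(6 7 9 11 14 10) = [12, 1, 2, 0, 4, 3, 7, 9, 8, 11, 6, 14, 5, 13, 10]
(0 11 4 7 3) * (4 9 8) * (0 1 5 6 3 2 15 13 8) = (0 11 9)(1 5 6 3)(2 15 13 8 4 7) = [11, 5, 15, 1, 7, 6, 3, 2, 4, 0, 10, 9, 12, 8, 14, 13]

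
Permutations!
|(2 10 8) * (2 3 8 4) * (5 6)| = |(2 10 4)(3 8)(5 6)| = 6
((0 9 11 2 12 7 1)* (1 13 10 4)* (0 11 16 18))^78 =(0 16)(1 10 7 2)(4 13 12 11)(9 18)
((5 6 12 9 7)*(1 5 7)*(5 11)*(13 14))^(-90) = (14)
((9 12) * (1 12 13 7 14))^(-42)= ((1 12 9 13 7 14))^(-42)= (14)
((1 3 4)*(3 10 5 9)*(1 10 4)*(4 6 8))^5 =(1 5 8 3 10 6 9 4) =((1 6 8 4 10 5 9 3))^5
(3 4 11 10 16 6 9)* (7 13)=[0, 1, 2, 4, 11, 5, 9, 13, 8, 3, 16, 10, 12, 7, 14, 15, 6]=(3 4 11 10 16 6 9)(7 13)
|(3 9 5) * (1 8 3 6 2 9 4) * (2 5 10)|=12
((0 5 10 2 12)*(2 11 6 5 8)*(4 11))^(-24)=(12)(4 11 6 5 10)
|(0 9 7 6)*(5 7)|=|(0 9 5 7 6)|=5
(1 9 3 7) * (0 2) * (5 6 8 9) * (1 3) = (0 2)(1 5 6 8 9)(3 7) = [2, 5, 0, 7, 4, 6, 8, 3, 9, 1]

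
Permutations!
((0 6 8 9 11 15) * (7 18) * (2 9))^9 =(0 8 9 15 6 2 11)(7 18)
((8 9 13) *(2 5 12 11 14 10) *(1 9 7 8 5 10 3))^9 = ((1 9 13 5 12 11 14 3)(2 10)(7 8))^9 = (1 9 13 5 12 11 14 3)(2 10)(7 8)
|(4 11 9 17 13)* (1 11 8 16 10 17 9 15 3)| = |(1 11 15 3)(4 8 16 10 17 13)| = 12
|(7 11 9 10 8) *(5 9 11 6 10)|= |(11)(5 9)(6 10 8 7)|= 4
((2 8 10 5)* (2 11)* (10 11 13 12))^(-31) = (2 11 8)(5 13 12 10)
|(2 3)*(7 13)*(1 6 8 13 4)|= |(1 6 8 13 7 4)(2 3)|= 6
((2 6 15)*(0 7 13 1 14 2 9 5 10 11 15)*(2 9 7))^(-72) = (15)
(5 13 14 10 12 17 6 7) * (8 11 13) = (5 8 11 13 14 10 12 17 6 7) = [0, 1, 2, 3, 4, 8, 7, 5, 11, 9, 12, 13, 17, 14, 10, 15, 16, 6]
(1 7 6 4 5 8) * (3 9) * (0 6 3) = (0 6 4 5 8 1 7 3 9) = [6, 7, 2, 9, 5, 8, 4, 3, 1, 0]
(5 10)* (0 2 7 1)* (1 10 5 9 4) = [2, 0, 7, 3, 1, 5, 6, 10, 8, 4, 9] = (0 2 7 10 9 4 1)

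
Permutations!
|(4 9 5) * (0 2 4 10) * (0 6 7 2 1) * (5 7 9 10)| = |(0 1)(2 4 10 6 9 7)| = 6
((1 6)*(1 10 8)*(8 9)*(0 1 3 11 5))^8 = (0 5 11 3 8 9 10 6 1)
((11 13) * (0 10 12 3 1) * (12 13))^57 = (0 10 13 11 12 3 1)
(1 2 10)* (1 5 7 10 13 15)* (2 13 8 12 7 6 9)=(1 13 15)(2 8 12 7 10 5 6 9)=[0, 13, 8, 3, 4, 6, 9, 10, 12, 2, 5, 11, 7, 15, 14, 1]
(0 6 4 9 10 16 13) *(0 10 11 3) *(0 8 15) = (0 6 4 9 11 3 8 15)(10 16 13) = [6, 1, 2, 8, 9, 5, 4, 7, 15, 11, 16, 3, 12, 10, 14, 0, 13]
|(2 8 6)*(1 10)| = |(1 10)(2 8 6)| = 6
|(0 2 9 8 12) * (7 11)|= 10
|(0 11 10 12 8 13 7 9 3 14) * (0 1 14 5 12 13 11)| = 18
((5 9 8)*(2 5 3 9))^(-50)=(3 9 8)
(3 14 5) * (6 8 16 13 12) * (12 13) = (3 14 5)(6 8 16 12) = [0, 1, 2, 14, 4, 3, 8, 7, 16, 9, 10, 11, 6, 13, 5, 15, 12]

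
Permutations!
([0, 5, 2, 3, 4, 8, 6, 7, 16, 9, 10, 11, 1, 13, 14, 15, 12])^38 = (1 16 5 12 8)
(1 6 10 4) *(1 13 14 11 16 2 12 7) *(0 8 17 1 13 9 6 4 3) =(0 8 17 1 4 9 6 10 3)(2 12 7 13 14 11 16) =[8, 4, 12, 0, 9, 5, 10, 13, 17, 6, 3, 16, 7, 14, 11, 15, 2, 1]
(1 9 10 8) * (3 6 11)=(1 9 10 8)(3 6 11)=[0, 9, 2, 6, 4, 5, 11, 7, 1, 10, 8, 3]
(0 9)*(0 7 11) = (0 9 7 11) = [9, 1, 2, 3, 4, 5, 6, 11, 8, 7, 10, 0]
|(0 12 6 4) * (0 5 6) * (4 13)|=4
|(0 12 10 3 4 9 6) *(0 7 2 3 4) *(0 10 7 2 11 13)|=|(0 12 7 11 13)(2 3 10 4 9 6)|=30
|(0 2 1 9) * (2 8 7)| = |(0 8 7 2 1 9)| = 6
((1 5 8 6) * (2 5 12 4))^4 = (1 5 12 8 4 6 2) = ((1 12 4 2 5 8 6))^4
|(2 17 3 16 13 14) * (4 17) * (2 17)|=10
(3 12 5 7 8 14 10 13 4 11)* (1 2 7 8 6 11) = (1 2 7 6 11 3 12 5 8 14 10 13 4) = [0, 2, 7, 12, 1, 8, 11, 6, 14, 9, 13, 3, 5, 4, 10]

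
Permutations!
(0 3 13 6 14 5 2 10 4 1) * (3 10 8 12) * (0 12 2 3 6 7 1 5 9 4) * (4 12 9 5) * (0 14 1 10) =(1 9 12 6)(2 8)(3 13 7 10 14 5) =[0, 9, 8, 13, 4, 3, 1, 10, 2, 12, 14, 11, 6, 7, 5]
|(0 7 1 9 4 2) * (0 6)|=7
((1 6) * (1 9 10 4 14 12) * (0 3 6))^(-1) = ((0 3 6 9 10 4 14 12 1))^(-1) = (0 1 12 14 4 10 9 6 3)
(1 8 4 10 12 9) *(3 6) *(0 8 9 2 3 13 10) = (0 8 4)(1 9)(2 3 6 13 10 12) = [8, 9, 3, 6, 0, 5, 13, 7, 4, 1, 12, 11, 2, 10]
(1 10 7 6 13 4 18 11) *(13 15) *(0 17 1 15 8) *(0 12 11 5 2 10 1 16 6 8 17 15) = [15, 1, 10, 3, 18, 2, 17, 8, 12, 9, 7, 0, 11, 4, 14, 13, 6, 16, 5] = (0 15 13 4 18 5 2 10 7 8 12 11)(6 17 16)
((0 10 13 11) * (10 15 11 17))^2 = ((0 15 11)(10 13 17))^2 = (0 11 15)(10 17 13)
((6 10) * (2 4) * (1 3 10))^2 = ((1 3 10 6)(2 4))^2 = (1 10)(3 6)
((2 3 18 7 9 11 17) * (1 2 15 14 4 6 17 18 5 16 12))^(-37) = ((1 2 3 5 16 12)(4 6 17 15 14)(7 9 11 18))^(-37) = (1 12 16 5 3 2)(4 15 6 14 17)(7 18 11 9)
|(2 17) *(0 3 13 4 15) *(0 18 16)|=14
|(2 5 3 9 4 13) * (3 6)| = |(2 5 6 3 9 4 13)| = 7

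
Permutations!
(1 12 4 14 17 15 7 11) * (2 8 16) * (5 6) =(1 12 4 14 17 15 7 11)(2 8 16)(5 6) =[0, 12, 8, 3, 14, 6, 5, 11, 16, 9, 10, 1, 4, 13, 17, 7, 2, 15]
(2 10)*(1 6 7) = (1 6 7)(2 10) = [0, 6, 10, 3, 4, 5, 7, 1, 8, 9, 2]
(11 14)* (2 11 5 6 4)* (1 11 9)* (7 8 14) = (1 11 7 8 14 5 6 4 2 9) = [0, 11, 9, 3, 2, 6, 4, 8, 14, 1, 10, 7, 12, 13, 5]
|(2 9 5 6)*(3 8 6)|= 6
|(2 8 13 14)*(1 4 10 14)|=7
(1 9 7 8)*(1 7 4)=(1 9 4)(7 8)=[0, 9, 2, 3, 1, 5, 6, 8, 7, 4]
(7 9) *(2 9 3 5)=[0, 1, 9, 5, 4, 2, 6, 3, 8, 7]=(2 9 7 3 5)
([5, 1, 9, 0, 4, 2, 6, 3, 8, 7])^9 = (0 9)(2 3)(5 7)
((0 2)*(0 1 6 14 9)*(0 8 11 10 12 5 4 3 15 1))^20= (1 5 8)(3 10 14)(4 11 6)(9 15 12)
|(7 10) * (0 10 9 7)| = 2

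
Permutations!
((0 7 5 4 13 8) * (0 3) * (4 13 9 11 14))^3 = (0 13)(3 5)(4 14 11 9)(7 8)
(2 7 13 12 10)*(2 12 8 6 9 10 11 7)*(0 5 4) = (0 5 4)(6 9 10 12 11 7 13 8) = [5, 1, 2, 3, 0, 4, 9, 13, 6, 10, 12, 7, 11, 8]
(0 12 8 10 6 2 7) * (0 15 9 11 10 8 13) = (0 12 13)(2 7 15 9 11 10 6) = [12, 1, 7, 3, 4, 5, 2, 15, 8, 11, 6, 10, 13, 0, 14, 9]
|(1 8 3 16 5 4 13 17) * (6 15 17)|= 10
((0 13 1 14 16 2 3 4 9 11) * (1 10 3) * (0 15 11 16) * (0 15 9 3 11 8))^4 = (0 9 14 13 16 15 10 2 8 11 1)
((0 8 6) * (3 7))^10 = ((0 8 6)(3 7))^10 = (0 8 6)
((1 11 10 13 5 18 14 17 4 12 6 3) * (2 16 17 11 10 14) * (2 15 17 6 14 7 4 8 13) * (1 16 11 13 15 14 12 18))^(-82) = (1 13 18 7 2)(3 6 16)(4 11 10 5 14)(8 17 15)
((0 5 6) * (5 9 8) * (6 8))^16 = ((0 9 6)(5 8))^16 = (0 9 6)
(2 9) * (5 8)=[0, 1, 9, 3, 4, 8, 6, 7, 5, 2]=(2 9)(5 8)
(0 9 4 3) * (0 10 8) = [9, 1, 2, 10, 3, 5, 6, 7, 0, 4, 8] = (0 9 4 3 10 8)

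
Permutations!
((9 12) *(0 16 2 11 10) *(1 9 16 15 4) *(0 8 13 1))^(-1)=(0 4 15)(1 13 8 10 11 2 16 12 9)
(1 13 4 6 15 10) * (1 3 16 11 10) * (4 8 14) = (1 13 8 14 4 6 15)(3 16 11 10) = [0, 13, 2, 16, 6, 5, 15, 7, 14, 9, 3, 10, 12, 8, 4, 1, 11]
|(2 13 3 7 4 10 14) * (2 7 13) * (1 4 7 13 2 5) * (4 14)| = 6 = |(1 14 13 3 2 5)(4 10)|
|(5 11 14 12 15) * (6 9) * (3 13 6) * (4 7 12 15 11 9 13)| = 18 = |(3 4 7 12 11 14 15 5 9)(6 13)|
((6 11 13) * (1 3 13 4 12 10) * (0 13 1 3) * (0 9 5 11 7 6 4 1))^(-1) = ((0 13 4 12 10 3)(1 9 5 11)(6 7))^(-1) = (0 3 10 12 4 13)(1 11 5 9)(6 7)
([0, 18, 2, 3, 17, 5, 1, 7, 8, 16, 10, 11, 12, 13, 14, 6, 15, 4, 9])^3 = (1 16)(4 17)(6 9)(15 18)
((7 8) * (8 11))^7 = (7 11 8)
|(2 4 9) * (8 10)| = 6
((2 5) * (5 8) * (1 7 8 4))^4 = (1 2 8)(4 5 7)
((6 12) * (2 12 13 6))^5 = (2 12)(6 13)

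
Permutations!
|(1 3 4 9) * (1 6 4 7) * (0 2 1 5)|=|(0 2 1 3 7 5)(4 9 6)|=6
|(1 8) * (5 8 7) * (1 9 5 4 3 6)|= |(1 7 4 3 6)(5 8 9)|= 15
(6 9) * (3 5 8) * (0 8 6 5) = [8, 1, 2, 0, 4, 6, 9, 7, 3, 5] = (0 8 3)(5 6 9)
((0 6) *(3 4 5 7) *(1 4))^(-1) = (0 6)(1 3 7 5 4)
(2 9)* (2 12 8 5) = (2 9 12 8 5) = [0, 1, 9, 3, 4, 2, 6, 7, 5, 12, 10, 11, 8]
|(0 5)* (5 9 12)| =4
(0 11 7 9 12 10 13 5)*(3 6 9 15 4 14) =(0 11 7 15 4 14 3 6 9 12 10 13 5) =[11, 1, 2, 6, 14, 0, 9, 15, 8, 12, 13, 7, 10, 5, 3, 4]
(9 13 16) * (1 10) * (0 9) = (0 9 13 16)(1 10) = [9, 10, 2, 3, 4, 5, 6, 7, 8, 13, 1, 11, 12, 16, 14, 15, 0]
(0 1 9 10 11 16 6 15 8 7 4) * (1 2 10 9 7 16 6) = (0 2 10 11 6 15 8 16 1 7 4) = [2, 7, 10, 3, 0, 5, 15, 4, 16, 9, 11, 6, 12, 13, 14, 8, 1]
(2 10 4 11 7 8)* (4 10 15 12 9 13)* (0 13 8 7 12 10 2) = (0 13 4 11 12 9 8)(2 15 10) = [13, 1, 15, 3, 11, 5, 6, 7, 0, 8, 2, 12, 9, 4, 14, 10]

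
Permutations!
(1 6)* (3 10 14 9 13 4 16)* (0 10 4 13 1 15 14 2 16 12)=[10, 6, 16, 4, 12, 5, 15, 7, 8, 1, 2, 11, 0, 13, 9, 14, 3]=(0 10 2 16 3 4 12)(1 6 15 14 9)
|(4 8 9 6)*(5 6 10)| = |(4 8 9 10 5 6)| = 6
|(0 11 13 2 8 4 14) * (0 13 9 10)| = |(0 11 9 10)(2 8 4 14 13)| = 20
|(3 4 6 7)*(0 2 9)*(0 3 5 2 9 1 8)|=|(0 9 3 4 6 7 5 2 1 8)|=10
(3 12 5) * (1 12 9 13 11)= (1 12 5 3 9 13 11)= [0, 12, 2, 9, 4, 3, 6, 7, 8, 13, 10, 1, 5, 11]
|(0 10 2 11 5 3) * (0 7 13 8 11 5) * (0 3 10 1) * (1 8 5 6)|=|(0 8 11 3 7 13 5 10 2 6 1)|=11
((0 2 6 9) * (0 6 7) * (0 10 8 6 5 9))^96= (10)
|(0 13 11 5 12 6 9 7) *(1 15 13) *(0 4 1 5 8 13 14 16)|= 33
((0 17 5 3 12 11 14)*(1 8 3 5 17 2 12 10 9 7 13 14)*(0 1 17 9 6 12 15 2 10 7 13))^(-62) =((0 10 6 12 11 17 9 13 14 1 8 3 7)(2 15))^(-62) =(0 12 9 1 7 6 17 14 3 10 11 13 8)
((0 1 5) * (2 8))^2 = (8)(0 5 1)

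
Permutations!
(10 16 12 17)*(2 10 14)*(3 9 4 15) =(2 10 16 12 17 14)(3 9 4 15) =[0, 1, 10, 9, 15, 5, 6, 7, 8, 4, 16, 11, 17, 13, 2, 3, 12, 14]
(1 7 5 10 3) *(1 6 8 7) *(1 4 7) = (1 4 7 5 10 3 6 8) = [0, 4, 2, 6, 7, 10, 8, 5, 1, 9, 3]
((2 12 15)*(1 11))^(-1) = ((1 11)(2 12 15))^(-1) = (1 11)(2 15 12)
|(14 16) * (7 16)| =3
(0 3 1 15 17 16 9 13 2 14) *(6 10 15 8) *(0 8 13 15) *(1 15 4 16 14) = [3, 13, 1, 15, 16, 5, 10, 7, 6, 4, 0, 11, 12, 2, 8, 17, 9, 14] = (0 3 15 17 14 8 6 10)(1 13 2)(4 16 9)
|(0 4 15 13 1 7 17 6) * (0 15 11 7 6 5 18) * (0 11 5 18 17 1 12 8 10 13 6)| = 8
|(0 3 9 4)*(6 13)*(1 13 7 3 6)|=6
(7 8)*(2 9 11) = [0, 1, 9, 3, 4, 5, 6, 8, 7, 11, 10, 2] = (2 9 11)(7 8)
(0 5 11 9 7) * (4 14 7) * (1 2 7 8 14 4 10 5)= (0 1 2 7)(5 11 9 10)(8 14)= [1, 2, 7, 3, 4, 11, 6, 0, 14, 10, 5, 9, 12, 13, 8]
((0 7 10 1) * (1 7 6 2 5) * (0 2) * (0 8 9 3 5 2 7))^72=(10)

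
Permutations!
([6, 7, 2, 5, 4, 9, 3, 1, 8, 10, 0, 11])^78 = (11)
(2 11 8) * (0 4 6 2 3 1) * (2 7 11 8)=(0 4 6 7 11 2 8 3 1)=[4, 0, 8, 1, 6, 5, 7, 11, 3, 9, 10, 2]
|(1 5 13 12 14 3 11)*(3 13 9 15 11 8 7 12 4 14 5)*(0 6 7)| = 33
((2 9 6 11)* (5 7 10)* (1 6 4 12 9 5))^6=(12)(1 10 7 5 2 11 6)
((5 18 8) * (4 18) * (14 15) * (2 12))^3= (2 12)(4 5 8 18)(14 15)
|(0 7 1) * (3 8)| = 6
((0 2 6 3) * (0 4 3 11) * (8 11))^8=((0 2 6 8 11)(3 4))^8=(0 8 2 11 6)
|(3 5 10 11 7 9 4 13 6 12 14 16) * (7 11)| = 11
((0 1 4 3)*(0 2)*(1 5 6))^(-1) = ((0 5 6 1 4 3 2))^(-1) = (0 2 3 4 1 6 5)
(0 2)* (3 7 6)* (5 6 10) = (0 2)(3 7 10 5 6) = [2, 1, 0, 7, 4, 6, 3, 10, 8, 9, 5]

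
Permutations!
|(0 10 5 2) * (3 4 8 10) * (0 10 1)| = |(0 3 4 8 1)(2 10 5)| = 15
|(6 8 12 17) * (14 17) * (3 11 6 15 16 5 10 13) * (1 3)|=13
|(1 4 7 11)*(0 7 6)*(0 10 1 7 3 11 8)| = |(0 3 11 7 8)(1 4 6 10)| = 20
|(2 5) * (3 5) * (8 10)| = 6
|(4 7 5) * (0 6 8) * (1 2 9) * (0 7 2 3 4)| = 5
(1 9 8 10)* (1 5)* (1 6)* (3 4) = (1 9 8 10 5 6)(3 4) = [0, 9, 2, 4, 3, 6, 1, 7, 10, 8, 5]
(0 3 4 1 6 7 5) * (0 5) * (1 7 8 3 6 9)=(0 6 8 3 4 7)(1 9)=[6, 9, 2, 4, 7, 5, 8, 0, 3, 1]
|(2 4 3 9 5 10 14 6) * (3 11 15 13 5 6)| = |(2 4 11 15 13 5 10 14 3 9 6)| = 11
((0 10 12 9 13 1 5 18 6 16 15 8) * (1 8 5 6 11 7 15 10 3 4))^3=((0 3 4 1 6 16 10 12 9 13 8)(5 18 11 7 15))^3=(0 1 10 13 3 6 12 8 4 16 9)(5 7 18 15 11)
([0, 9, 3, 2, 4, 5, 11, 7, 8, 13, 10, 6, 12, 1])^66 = [0, 1, 2, 3, 4, 5, 6, 7, 8, 9, 10, 11, 12, 13]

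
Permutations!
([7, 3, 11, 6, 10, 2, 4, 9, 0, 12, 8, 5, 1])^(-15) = [3, 8, 2, 0, 9, 5, 7, 6, 1, 4, 12, 11, 10]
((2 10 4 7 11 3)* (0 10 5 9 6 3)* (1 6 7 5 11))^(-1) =((0 10 4 5 9 7 1 6 3 2 11))^(-1) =(0 11 2 3 6 1 7 9 5 4 10)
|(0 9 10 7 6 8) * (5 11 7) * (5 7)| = 6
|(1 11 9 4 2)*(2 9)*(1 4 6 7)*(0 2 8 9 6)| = 9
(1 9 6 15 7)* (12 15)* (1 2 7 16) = (1 9 6 12 15 16)(2 7) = [0, 9, 7, 3, 4, 5, 12, 2, 8, 6, 10, 11, 15, 13, 14, 16, 1]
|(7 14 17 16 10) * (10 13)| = |(7 14 17 16 13 10)| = 6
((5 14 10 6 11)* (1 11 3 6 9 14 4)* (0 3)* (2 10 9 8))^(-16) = (14)(0 6 3)(2 8 10) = ((0 3 6)(1 11 5 4)(2 10 8)(9 14))^(-16)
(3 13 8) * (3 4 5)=[0, 1, 2, 13, 5, 3, 6, 7, 4, 9, 10, 11, 12, 8]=(3 13 8 4 5)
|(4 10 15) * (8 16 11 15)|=|(4 10 8 16 11 15)|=6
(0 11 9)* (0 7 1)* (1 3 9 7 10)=(0 11 7 3 9 10 1)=[11, 0, 2, 9, 4, 5, 6, 3, 8, 10, 1, 7]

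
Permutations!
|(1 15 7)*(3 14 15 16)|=6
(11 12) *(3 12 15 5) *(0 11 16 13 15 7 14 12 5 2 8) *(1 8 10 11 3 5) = (0 3 1 8)(2 10 11 7 14 12 16 13 15) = [3, 8, 10, 1, 4, 5, 6, 14, 0, 9, 11, 7, 16, 15, 12, 2, 13]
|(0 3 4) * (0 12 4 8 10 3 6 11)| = |(0 6 11)(3 8 10)(4 12)| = 6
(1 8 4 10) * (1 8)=(4 10 8)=[0, 1, 2, 3, 10, 5, 6, 7, 4, 9, 8]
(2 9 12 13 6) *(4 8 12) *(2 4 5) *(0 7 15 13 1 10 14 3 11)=[7, 10, 9, 11, 8, 2, 4, 15, 12, 5, 14, 0, 1, 6, 3, 13]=(0 7 15 13 6 4 8 12 1 10 14 3 11)(2 9 5)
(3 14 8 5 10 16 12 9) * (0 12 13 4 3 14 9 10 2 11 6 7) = (0 12 10 16 13 4 3 9 14 8 5 2 11 6 7) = [12, 1, 11, 9, 3, 2, 7, 0, 5, 14, 16, 6, 10, 4, 8, 15, 13]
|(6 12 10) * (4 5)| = 6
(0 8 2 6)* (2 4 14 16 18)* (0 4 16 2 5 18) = (0 8 16)(2 6 4 14)(5 18) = [8, 1, 6, 3, 14, 18, 4, 7, 16, 9, 10, 11, 12, 13, 2, 15, 0, 17, 5]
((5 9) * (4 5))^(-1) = (4 9 5)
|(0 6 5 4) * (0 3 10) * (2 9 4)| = 8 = |(0 6 5 2 9 4 3 10)|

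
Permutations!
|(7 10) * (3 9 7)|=|(3 9 7 10)|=4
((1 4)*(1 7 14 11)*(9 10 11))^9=((1 4 7 14 9 10 11))^9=(1 7 9 11 4 14 10)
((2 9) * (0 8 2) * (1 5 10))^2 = ((0 8 2 9)(1 5 10))^2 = (0 2)(1 10 5)(8 9)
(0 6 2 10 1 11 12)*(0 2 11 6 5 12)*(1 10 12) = (0 5 1 6 11)(2 12) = [5, 6, 12, 3, 4, 1, 11, 7, 8, 9, 10, 0, 2]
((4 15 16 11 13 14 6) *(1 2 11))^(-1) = ((1 2 11 13 14 6 4 15 16))^(-1) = (1 16 15 4 6 14 13 11 2)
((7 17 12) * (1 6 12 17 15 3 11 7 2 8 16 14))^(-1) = ((17)(1 6 12 2 8 16 14)(3 11 7 15))^(-1) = (17)(1 14 16 8 2 12 6)(3 15 7 11)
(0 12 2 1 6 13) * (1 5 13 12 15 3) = (0 15 3 1 6 12 2 5 13) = [15, 6, 5, 1, 4, 13, 12, 7, 8, 9, 10, 11, 2, 0, 14, 3]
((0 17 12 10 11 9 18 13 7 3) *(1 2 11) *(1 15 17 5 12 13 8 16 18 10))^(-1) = (0 3 7 13 17 15 10 9 11 2 1 12 5)(8 18 16)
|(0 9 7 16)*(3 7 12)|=6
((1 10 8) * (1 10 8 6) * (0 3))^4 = ((0 3)(1 8 10 6))^4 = (10)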